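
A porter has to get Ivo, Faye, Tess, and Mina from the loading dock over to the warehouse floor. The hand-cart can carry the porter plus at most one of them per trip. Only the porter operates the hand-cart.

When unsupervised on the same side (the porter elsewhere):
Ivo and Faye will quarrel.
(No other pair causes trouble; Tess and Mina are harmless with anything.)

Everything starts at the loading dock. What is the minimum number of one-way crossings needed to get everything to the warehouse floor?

7

Counting alone: the porter can take at most 1 across per trip to the warehouse floor, so moving all 4 needs at least 4 loaded trips out, with a return between consecutive ones — at least 7 crossings.
The plan below uses exactly 7 crossings, so it is optimal:
1. Porter goes to the warehouse floor with Ivo.  [the loading dock: Faye, Mina, Tess | the warehouse floor: Ivo]
2. Porter goes back to the loading dock alone.  [the loading dock: Faye, Mina, Tess | the warehouse floor: Ivo]
3. Porter goes to the warehouse floor with Tess.  [the loading dock: Faye, Mina | the warehouse floor: Ivo, Tess]
4. Porter goes back to the loading dock alone.  [the loading dock: Faye, Mina | the warehouse floor: Ivo, Tess]
5. Porter goes to the warehouse floor with Mina.  [the loading dock: Faye | the warehouse floor: Ivo, Mina, Tess]
6. Porter goes back to the loading dock alone.  [the loading dock: Faye | the warehouse floor: Ivo, Mina, Tess]
7. Porter goes to the warehouse floor with Faye.  [the loading dock: — | the warehouse floor: Faye, Ivo, Mina, Tess]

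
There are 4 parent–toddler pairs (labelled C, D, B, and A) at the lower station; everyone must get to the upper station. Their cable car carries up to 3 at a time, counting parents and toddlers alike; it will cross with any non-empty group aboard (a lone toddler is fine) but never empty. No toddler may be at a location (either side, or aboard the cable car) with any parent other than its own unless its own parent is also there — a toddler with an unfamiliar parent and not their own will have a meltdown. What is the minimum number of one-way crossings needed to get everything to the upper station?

9

Counting alone: each trip to the upper station takes at most 3 across and each return brings at least 1 back, so after t trips out (and t−1 returns) at most 3t − (t−1) of the 8 are across; that first reaches 8 at t = 4, so at least 7 crossings are needed.
The safety rule pushes this higher. Following every safe sequence of crossings, the most of the 8 that can be at the upper station as the cable car arrives there on crossing 7 is 7 — never all 8.
So no plan with fewer than 9 crossings exists, and this one achieves 9:
1. parent C and toddler C cross → the upper station.
2. parent C crosses ← the lower station.
3. parent C, parent D, and toddler D cross → the upper station.
4. parent C and toddler C cross ← the lower station.
5. parent A, parent B, and parent C cross → the upper station.
6. toddler D crosses ← the lower station.
7. toddler C and toddler D cross → the upper station.
8. toddler C crosses ← the lower station.
9. toddler A, toddler B, and toddler C cross → the upper station.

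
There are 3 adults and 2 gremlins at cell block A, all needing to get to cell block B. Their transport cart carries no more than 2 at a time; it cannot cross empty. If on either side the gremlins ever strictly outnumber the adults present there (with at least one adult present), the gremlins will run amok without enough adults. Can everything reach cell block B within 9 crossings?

Yes

Yes — this plan uses 7 crossings (≤ 9):
1. 2 gremlins → cell block B.  (cell block A: 3A 0G; cell block B: 0A 2G)
2. 1 gremlin ← cell block A.  (cell block A: 3A 1G; cell block B: 0A 1G)
3. 2 adults → cell block B.  (cell block A: 1A 1G; cell block B: 2A 1G)
4. 1 adult ← cell block A.  (cell block A: 2A 1G; cell block B: 1A 1G)
5. 1 adult and 1 gremlin → cell block B.  (cell block A: 1A 0G; cell block B: 2A 2G)
6. 1 gremlin ← cell block A.  (cell block A: 1A 1G; cell block B: 2A 1G)
7. 1 adult and 1 gremlin → cell block B.  (cell block A: 0A 0G; cell block B: 3A 2G)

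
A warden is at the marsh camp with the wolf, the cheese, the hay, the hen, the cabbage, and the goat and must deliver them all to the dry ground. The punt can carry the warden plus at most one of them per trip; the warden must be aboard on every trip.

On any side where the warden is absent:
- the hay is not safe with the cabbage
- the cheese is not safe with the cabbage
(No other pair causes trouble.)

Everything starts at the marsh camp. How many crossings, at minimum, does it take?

Counting alone: the warden can take at most 1 across per trip to the dry ground, so moving all 6 needs at least 6 loaded trips out, with a return between consecutive ones — at least 11 crossings.
The safety rule pushes this higher. Following every safe sequence of crossings, the most of the 6 that can be at the dry ground as the punt arrives there on crossing 11 is 5 — never all 6.
So no plan with fewer than 13 crossings exists, and this one achieves 13:
1. Warden goes to the dry ground with the cabbage.  [the marsh camp: the cheese, the goat, the hay, the hen, the wolf | the dry ground: the cabbage]
2. Warden goes back to the marsh camp alone.  [the marsh camp: the cheese, the goat, the hay, the hen, the wolf | the dry ground: the cabbage]
3. Warden goes to the dry ground with the wolf.  [the marsh camp: the cheese, the goat, the hay, the hen | the dry ground: the cabbage, the wolf]
4. Warden goes back to the marsh camp alone.  [the marsh camp: the cheese, the goat, the hay, the hen | the dry ground: the cabbage, the wolf]
5. Warden goes to the dry ground with the cheese.  [the marsh camp: the goat, the hay, the hen | the dry ground: the cabbage, the cheese, the wolf]
6. Warden goes back to the marsh camp with the cabbage.  [the marsh camp: the cabbage, the goat, the hay, the hen | the dry ground: the cheese, the wolf]
7. Warden goes to the dry ground with the hay.  [the marsh camp: the cabbage, the goat, the hen | the dry ground: the cheese, the hay, the wolf]
8. Warden goes back to the marsh camp alone.  [the marsh camp: the cabbage, the goat, the hen | the dry ground: the cheese, the hay, the wolf]
9. Warden goes to the dry ground with the hen.  [the marsh camp: the cabbage, the goat | the dry ground: the cheese, the hay, the hen, the wolf]
10. Warden goes back to the marsh camp alone.  [the marsh camp: the cabbage, the goat | the dry ground: the cheese, the hay, the hen, the wolf]
11. Warden goes to the dry ground with the goat.  [the marsh camp: the cabbage | the dry ground: the cheese, the goat, the hay, the hen, the wolf]
12. Warden goes back to the marsh camp alone.  [the marsh camp: the cabbage | the dry ground: the cheese, the goat, the hay, the hen, the wolf]
13. Warden goes to the dry ground with the cabbage.  [the marsh camp: — | the dry ground: the cabbage, the cheese, the goat, the hay, the hen, the wolf]

13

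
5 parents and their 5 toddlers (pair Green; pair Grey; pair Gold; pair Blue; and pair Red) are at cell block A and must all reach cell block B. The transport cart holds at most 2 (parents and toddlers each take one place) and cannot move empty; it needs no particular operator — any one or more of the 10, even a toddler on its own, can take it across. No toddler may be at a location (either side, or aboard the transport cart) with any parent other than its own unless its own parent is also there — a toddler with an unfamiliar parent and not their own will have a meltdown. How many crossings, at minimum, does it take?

Following every safe sequence of crossings from the start, the most of the 10 that can be at cell block B as the transport cart arrives there on crossings 1, 3, 5, 7 is 2, 3, 4, 5 respectively; the best ever achieved is 5 of 10.
From crossing 9 on, no configuration arises that was not already reachable earlier: only 82 distinct safe configurations (who is on which side, and where the transport cart is) can ever be reached, none of them has everyone across, and every continuation just revisits them. So no valid plan exists.

impossible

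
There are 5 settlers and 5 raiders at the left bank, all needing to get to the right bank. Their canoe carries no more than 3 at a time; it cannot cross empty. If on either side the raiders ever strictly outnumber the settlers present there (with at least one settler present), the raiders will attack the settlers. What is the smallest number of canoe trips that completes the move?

11

Counting alone: each trip to the right bank takes at most 3 across and each return brings at least 1 back, so after t trips out (and t−1 returns) at most 3t − (t−1) of the 10 are across; that first reaches 10 at t = 5, so at least 9 crossings are needed.
The safety rule pushes this higher. Following every safe sequence of crossings, the most of the 10 that can be at the right bank as the canoe arrives there on crossing 9 is 9 — never all 10.
So no plan with fewer than 11 crossings exists, and this one achieves 11:
1. 2 raiders → the right bank.  (the left bank: 5S 3R; the right bank: 0S 2R)
2. 1 raider ← the left bank.  (the left bank: 5S 4R; the right bank: 0S 1R)
3. 3 raiders → the right bank.  (the left bank: 5S 1R; the right bank: 0S 4R)
4. 1 raider ← the left bank.  (the left bank: 5S 2R; the right bank: 0S 3R)
5. 3 settlers → the right bank.  (the left bank: 2S 2R; the right bank: 3S 3R)
6. 1 settler and 1 raider ← the left bank.  (the left bank: 3S 3R; the right bank: 2S 2R)
7. 3 settlers → the right bank.  (the left bank: 0S 3R; the right bank: 5S 2R)
8. 1 raider ← the left bank.  (the left bank: 0S 4R; the right bank: 5S 1R)
9. 2 raiders → the right bank.  (the left bank: 0S 2R; the right bank: 5S 3R)
10. 1 raider ← the left bank.  (the left bank: 0S 3R; the right bank: 5S 2R)
11. 3 raiders → the right bank.  (the left bank: 0S 0R; the right bank: 5S 5R)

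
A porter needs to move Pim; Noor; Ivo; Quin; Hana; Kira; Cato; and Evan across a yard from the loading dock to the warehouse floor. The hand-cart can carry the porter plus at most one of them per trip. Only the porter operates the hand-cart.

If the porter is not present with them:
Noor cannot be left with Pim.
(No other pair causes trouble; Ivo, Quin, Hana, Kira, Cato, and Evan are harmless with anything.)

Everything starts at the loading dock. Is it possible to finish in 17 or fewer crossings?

Yes — this plan uses 15 crossings (≤ 17):
1. Porter goes to the warehouse floor with Pim.  [the loading dock: Cato, Evan, Hana, Ivo, Kira, Noor, Quin | the warehouse floor: Pim]
2. Porter goes back to the loading dock alone.  [the loading dock: Cato, Evan, Hana, Ivo, Kira, Noor, Quin | the warehouse floor: Pim]
3. Porter goes to the warehouse floor with Ivo.  [the loading dock: Cato, Evan, Hana, Kira, Noor, Quin | the warehouse floor: Ivo, Pim]
4. Porter goes back to the loading dock alone.  [the loading dock: Cato, Evan, Hana, Kira, Noor, Quin | the warehouse floor: Ivo, Pim]
5. Porter goes to the warehouse floor with Quin.  [the loading dock: Cato, Evan, Hana, Kira, Noor | the warehouse floor: Ivo, Pim, Quin]
6. Porter goes back to the loading dock alone.  [the loading dock: Cato, Evan, Hana, Kira, Noor | the warehouse floor: Ivo, Pim, Quin]
7. Porter goes to the warehouse floor with Hana.  [the loading dock: Cato, Evan, Kira, Noor | the warehouse floor: Hana, Ivo, Pim, Quin]
8. Porter goes back to the loading dock alone.  [the loading dock: Cato, Evan, Kira, Noor | the warehouse floor: Hana, Ivo, Pim, Quin]
9. Porter goes to the warehouse floor with Kira.  [the loading dock: Cato, Evan, Noor | the warehouse floor: Hana, Ivo, Kira, Pim, Quin]
10. Porter goes back to the loading dock alone.  [the loading dock: Cato, Evan, Noor | the warehouse floor: Hana, Ivo, Kira, Pim, Quin]
11. Porter goes to the warehouse floor with Cato.  [the loading dock: Evan, Noor | the warehouse floor: Cato, Hana, Ivo, Kira, Pim, Quin]
12. Porter goes back to the loading dock alone.  [the loading dock: Evan, Noor | the warehouse floor: Cato, Hana, Ivo, Kira, Pim, Quin]
13. Porter goes to the warehouse floor with Evan.  [the loading dock: Noor | the warehouse floor: Cato, Evan, Hana, Ivo, Kira, Pim, Quin]
14. Porter goes back to the loading dock alone.  [the loading dock: Noor | the warehouse floor: Cato, Evan, Hana, Ivo, Kira, Pim, Quin]
15. Porter goes to the warehouse floor with Noor.  [the loading dock: — | the warehouse floor: Cato, Evan, Hana, Ivo, Kira, Noor, Pim, Quin]

Yes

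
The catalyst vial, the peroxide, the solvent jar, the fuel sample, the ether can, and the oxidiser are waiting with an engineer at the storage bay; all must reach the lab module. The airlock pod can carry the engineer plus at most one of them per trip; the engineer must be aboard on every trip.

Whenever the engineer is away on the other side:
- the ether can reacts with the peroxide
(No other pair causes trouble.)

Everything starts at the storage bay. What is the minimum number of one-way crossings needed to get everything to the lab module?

Counting alone: the engineer can take at most 1 across per trip to the lab module, so moving all 6 needs at least 6 loaded trips out, with a return between consecutive ones — at least 11 crossings.
The plan below uses exactly 11 crossings, so it is optimal:
1. Engineer goes to the lab module with the peroxide.
2. Engineer goes back to the storage bay alone.
3. Engineer goes to the lab module with the catalyst vial.
4. Engineer goes back to the storage bay alone.
5. Engineer goes to the lab module with the solvent jar.
6. Engineer goes back to the storage bay alone.
7. Engineer goes to the lab module with the fuel sample.
8. Engineer goes back to the storage bay alone.
9. Engineer goes to the lab module with the oxidiser.
10. Engineer goes back to the storage bay alone.
11. Engineer goes to the lab module with the ether can.

11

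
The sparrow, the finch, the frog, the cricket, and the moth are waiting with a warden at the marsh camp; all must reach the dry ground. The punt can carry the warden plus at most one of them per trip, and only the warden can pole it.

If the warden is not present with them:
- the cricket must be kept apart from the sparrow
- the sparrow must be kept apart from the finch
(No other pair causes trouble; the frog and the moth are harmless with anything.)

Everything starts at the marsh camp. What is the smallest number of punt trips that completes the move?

Counting alone: the warden can take at most 1 across per trip to the dry ground, so moving all 5 needs at least 5 loaded trips out, with a return between consecutive ones — at least 9 crossings.
The safety rule pushes this higher. Following every safe sequence of crossings, the most of the 5 that can be at the dry ground as the punt arrives there on crossing 9 is 4 — never all 5.
So no plan with fewer than 11 crossings exists, and this one achieves 11:
1. Warden goes to the dry ground with the sparrow.
2. Warden goes back to the marsh camp alone.
3. Warden goes to the dry ground with the finch.
4. Warden goes back to the marsh camp with the sparrow.
5. Warden goes to the dry ground with the cricket.
6. Warden goes back to the marsh camp alone.
7. Warden goes to the dry ground with the frog.
8. Warden goes back to the marsh camp alone.
9. Warden goes to the dry ground with the moth.
10. Warden goes back to the marsh camp alone.
11. Warden goes to the dry ground with the sparrow.

11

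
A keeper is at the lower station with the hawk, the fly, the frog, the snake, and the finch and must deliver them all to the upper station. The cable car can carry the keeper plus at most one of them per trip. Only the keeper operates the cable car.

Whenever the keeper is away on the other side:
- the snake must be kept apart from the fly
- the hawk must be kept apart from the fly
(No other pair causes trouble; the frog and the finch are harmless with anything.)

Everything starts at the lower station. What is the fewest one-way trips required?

Counting alone: the keeper can take at most 1 across per trip to the upper station, so moving all 5 needs at least 5 loaded trips out, with a return between consecutive ones — at least 9 crossings.
The safety rule pushes this higher. Following every safe sequence of crossings, the most of the 5 that can be at the upper station as the cable car arrives there on crossing 9 is 4 — never all 5.
So no plan with fewer than 11 crossings exists, and this one achieves 11:
1. Keeper goes to the upper station with the fly.
2. Keeper goes back to the lower station alone.
3. Keeper goes to the upper station with the hawk.
4. Keeper goes back to the lower station with the fly.
5. Keeper goes to the upper station with the snake.
6. Keeper goes back to the lower station alone.
7. Keeper goes to the upper station with the frog.
8. Keeper goes back to the lower station alone.
9. Keeper goes to the upper station with the finch.
10. Keeper goes back to the lower station alone.
11. Keeper goes to the upper station with the fly.

11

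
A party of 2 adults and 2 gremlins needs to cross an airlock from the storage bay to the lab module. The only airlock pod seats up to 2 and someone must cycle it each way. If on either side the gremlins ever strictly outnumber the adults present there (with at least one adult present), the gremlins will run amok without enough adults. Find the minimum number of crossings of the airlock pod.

5

Counting alone: each trip to the lab module takes at most 2 across and each return brings at least 1 back, so after t trips out (and t−1 returns) at most 2t − (t−1) of the 4 are across; that first reaches 4 at t = 3, so at least 5 crossings are needed.
The plan below uses exactly 5 crossings, so it is optimal:
1. 2 gremlins → the lab module.  (the storage bay: 2A 0G; the lab module: 0A 2G)
2. 1 gremlin ← the storage bay.  (the storage bay: 2A 1G; the lab module: 0A 1G)
3. 2 adults → the lab module.  (the storage bay: 0A 1G; the lab module: 2A 1G)
4. 1 gremlin ← the storage bay.  (the storage bay: 0A 2G; the lab module: 2A 0G)
5. 2 gremlins → the lab module.  (the storage bay: 0A 0G; the lab module: 2A 2G)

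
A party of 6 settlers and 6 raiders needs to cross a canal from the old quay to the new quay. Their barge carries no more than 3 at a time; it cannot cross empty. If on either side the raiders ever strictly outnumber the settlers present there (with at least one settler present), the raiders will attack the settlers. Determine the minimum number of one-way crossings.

impossible

Following every safe sequence of crossings from the start, the most of the 12 that can be at the new quay as the barge arrives there on crossings 1, 3, 5 is 3, 5, 6 respectively; the best ever achieved is 6 of 12.
From crossing 7 on, no configuration arises that was not already reachable earlier: only 17 distinct safe configurations (who is on which side, and where the barge is) can ever be reached, none of them has everyone across, and every continuation just revisits them. They are: 0 settlers + 0 raiders across (barge back at the start); 0 settlers + 1 raider across (barge there); 0 settlers + 1 raider across (barge back at the start); 0 settlers + 2 raiders across (barge there); 0 settlers + 2 raiders across (barge back at the start); 0 settlers + 3 raiders across (barge there); 0 settlers + 3 raiders across (barge back at the start); 0 settlers + 4 raiders across (barge there); 0 settlers + 4 raiders across (barge back at the start); 0 settlers + 5 raiders across (barge there); 0 settlers + 5 raiders across (barge back at the start); 0 settlers + 6 raiders across (barge there); 1 settler + 1 raider across (barge there); 1 settler + 1 raider across (barge back at the start); 2 settlers + 2 raiders across (barge there); 2 settlers + 2 raiders across (barge back at the start); 3 settlers + 3 raiders across (barge there). So no valid plan exists.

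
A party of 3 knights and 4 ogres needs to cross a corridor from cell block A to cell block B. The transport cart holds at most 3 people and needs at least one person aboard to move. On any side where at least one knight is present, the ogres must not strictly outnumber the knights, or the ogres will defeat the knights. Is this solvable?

No

The ogres already outnumber the knights at cell block A before anyone moves, so the starting position itself is disallowed.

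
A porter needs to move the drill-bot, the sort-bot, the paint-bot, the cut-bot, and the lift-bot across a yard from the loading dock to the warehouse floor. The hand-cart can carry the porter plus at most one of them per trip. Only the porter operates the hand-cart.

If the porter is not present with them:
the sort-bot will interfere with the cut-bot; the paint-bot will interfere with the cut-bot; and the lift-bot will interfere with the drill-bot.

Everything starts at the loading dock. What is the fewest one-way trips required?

impossible

Whatever the first load, the items left behind include a forbidden pair without the porter. No opening move is safe, so no plan exists.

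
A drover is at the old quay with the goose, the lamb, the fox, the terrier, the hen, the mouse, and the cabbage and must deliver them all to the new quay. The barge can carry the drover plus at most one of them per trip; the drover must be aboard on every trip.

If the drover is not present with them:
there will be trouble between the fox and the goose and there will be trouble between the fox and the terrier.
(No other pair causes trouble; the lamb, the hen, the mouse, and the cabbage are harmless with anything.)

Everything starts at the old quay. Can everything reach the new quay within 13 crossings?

No

Counting alone: the drover can take at most 1 across per trip to the new quay, so moving all 7 needs at least 7 loaded trips out, with a return between consecutive ones — at least 13 crossings.
The safety rule pushes this higher. Following every safe sequence of crossings, the most of the 7 that can be at the new quay as the barge arrives there on crossing 13 is 6 — never all 7.
So the move cannot be finished within 13 crossings. (The shortest complete plan takes 15:)
1. Drover goes to the new quay with the fox.  [the old quay: the cabbage, the goose, the hen, the lamb, the mouse, the terrier | the new quay: the fox]
2. Drover goes back to the old quay alone.  [the old quay: the cabbage, the goose, the hen, the lamb, the mouse, the terrier | the new quay: the fox]
3. Drover goes to the new quay with the goose.  [the old quay: the cabbage, the hen, the lamb, the mouse, the terrier | the new quay: the fox, the goose]
4. Drover goes back to the old quay with the fox.  [the old quay: the cabbage, the fox, the hen, the lamb, the mouse, the terrier | the new quay: the goose]
5. Drover goes to the new quay with the terrier.  [the old quay: the cabbage, the fox, the hen, the lamb, the mouse | the new quay: the goose, the terrier]
6. Drover goes back to the old quay alone.  [the old quay: the cabbage, the fox, the hen, the lamb, the mouse | the new quay: the goose, the terrier]
7. Drover goes to the new quay with the lamb.  [the old quay: the cabbage, the fox, the hen, the mouse | the new quay: the goose, the lamb, the terrier]
8. Drover goes back to the old quay alone.  [the old quay: the cabbage, the fox, the hen, the mouse | the new quay: the goose, the lamb, the terrier]
9. Drover goes to the new quay with the hen.  [the old quay: the cabbage, the fox, the mouse | the new quay: the goose, the hen, the lamb, the terrier]
10. Drover goes back to the old quay alone.  [the old quay: the cabbage, the fox, the mouse | the new quay: the goose, the hen, the lamb, the terrier]
11. Drover goes to the new quay with the mouse.  [the old quay: the cabbage, the fox | the new quay: the goose, the hen, the lamb, the mouse, the terrier]
12. Drover goes back to the old quay alone.  [the old quay: the cabbage, the fox | the new quay: the goose, the hen, the lamb, the mouse, the terrier]
13. Drover goes to the new quay with the cabbage.  [the old quay: the fox | the new quay: the cabbage, the goose, the hen, the lamb, the mouse, the terrier]
14. Drover goes back to the old quay alone.  [the old quay: the fox | the new quay: the cabbage, the goose, the hen, the lamb, the mouse, the terrier]
15. Drover goes to the new quay with the fox.  [the old quay: — | the new quay: the cabbage, the fox, the goose, the hen, the lamb, the mouse, the terrier]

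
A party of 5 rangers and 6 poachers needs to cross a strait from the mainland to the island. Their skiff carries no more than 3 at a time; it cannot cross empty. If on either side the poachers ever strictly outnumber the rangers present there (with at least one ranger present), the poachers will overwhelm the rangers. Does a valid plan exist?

No

The poachers already outnumber the rangers at the mainland before anyone moves, so the starting position itself is disallowed.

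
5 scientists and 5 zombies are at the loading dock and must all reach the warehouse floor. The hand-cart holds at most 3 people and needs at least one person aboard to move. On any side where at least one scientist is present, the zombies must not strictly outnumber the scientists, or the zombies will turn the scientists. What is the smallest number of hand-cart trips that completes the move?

11

Counting alone: each trip to the warehouse floor takes at most 3 across and each return brings at least 1 back, so after t trips out (and t−1 returns) at most 3t − (t−1) of the 10 are across; that first reaches 10 at t = 5, so at least 9 crossings are needed.
The safety rule pushes this higher. Following every safe sequence of crossings, the most of the 10 that can be at the warehouse floor as the hand-cart arrives there on crossing 9 is 9 — never all 10.
So no plan with fewer than 11 crossings exists, and this one achieves 11:
1. 2 zombies → the warehouse floor.  (the loading dock: 5S 3Z; the warehouse floor: 0S 2Z)
2. 1 zombie ← the loading dock.  (the loading dock: 5S 4Z; the warehouse floor: 0S 1Z)
3. 3 zombies → the warehouse floor.  (the loading dock: 5S 1Z; the warehouse floor: 0S 4Z)
4. 1 zombie ← the loading dock.  (the loading dock: 5S 2Z; the warehouse floor: 0S 3Z)
5. 3 scientists → the warehouse floor.  (the loading dock: 2S 2Z; the warehouse floor: 3S 3Z)
6. 1 scientist and 1 zombie ← the loading dock.  (the loading dock: 3S 3Z; the warehouse floor: 2S 2Z)
7. 3 scientists → the warehouse floor.  (the loading dock: 0S 3Z; the warehouse floor: 5S 2Z)
8. 1 zombie ← the loading dock.  (the loading dock: 0S 4Z; the warehouse floor: 5S 1Z)
9. 2 zombies → the warehouse floor.  (the loading dock: 0S 2Z; the warehouse floor: 5S 3Z)
10. 1 zombie ← the loading dock.  (the loading dock: 0S 3Z; the warehouse floor: 5S 2Z)
11. 3 zombies → the warehouse floor.  (the loading dock: 0S 0Z; the warehouse floor: 5S 5Z)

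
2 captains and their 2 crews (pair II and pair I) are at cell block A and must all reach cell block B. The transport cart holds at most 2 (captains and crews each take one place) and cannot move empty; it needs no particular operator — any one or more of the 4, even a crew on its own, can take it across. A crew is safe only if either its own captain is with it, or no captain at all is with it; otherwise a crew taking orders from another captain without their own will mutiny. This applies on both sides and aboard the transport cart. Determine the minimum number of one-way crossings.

5

Counting alone: each trip to cell block B takes at most 2 across and each return brings at least 1 back, so after t trips out (and t−1 returns) at most 2t − (t−1) of the 4 are across; that first reaches 4 at t = 3, so at least 5 crossings are needed.
The plan below uses exactly 5 crossings, so it is optimal:
1. captain II and crew II cross → cell block B.
2. captain II crosses ← cell block A.
3. captain I and captain II cross → cell block B.
4. captain I crosses ← cell block A.
5. captain I and crew I cross → cell block B.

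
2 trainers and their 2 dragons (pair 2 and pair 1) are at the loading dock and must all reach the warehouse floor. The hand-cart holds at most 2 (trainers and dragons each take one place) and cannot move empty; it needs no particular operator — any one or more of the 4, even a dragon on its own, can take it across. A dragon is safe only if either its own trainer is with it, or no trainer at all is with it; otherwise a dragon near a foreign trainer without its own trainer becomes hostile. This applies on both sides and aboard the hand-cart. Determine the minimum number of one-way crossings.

Counting alone: each trip to the warehouse floor takes at most 2 across and each return brings at least 1 back, so after t trips out (and t−1 returns) at most 2t − (t−1) of the 4 are across; that first reaches 4 at t = 3, so at least 5 crossings are needed.
The plan below uses exactly 5 crossings, so it is optimal:
1. dragon 2 and trainer 2 cross → the warehouse floor.
2. trainer 2 crosses ← the loading dock.
3. trainer 1 and trainer 2 cross → the warehouse floor.
4. trainer 1 crosses ← the loading dock.
5. dragon 1 and trainer 1 cross → the warehouse floor.

5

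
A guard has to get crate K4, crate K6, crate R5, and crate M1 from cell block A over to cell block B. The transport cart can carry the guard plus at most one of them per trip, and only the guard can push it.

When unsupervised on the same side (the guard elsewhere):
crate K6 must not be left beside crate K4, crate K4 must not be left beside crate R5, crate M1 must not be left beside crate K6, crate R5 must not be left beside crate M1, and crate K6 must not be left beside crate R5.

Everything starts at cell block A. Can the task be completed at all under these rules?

No

Whatever the first load, the items left behind include a forbidden pair without the guard. No opening move is safe, so no plan exists.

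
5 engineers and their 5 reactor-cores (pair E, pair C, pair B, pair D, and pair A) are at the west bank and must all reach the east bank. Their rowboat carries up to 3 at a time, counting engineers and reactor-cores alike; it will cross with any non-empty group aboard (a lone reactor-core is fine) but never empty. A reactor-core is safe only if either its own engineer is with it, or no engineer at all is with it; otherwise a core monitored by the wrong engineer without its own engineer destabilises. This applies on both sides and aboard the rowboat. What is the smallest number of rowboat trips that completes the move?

Counting alone: each trip to the east bank takes at most 3 across and each return brings at least 1 back, so after t trips out (and t−1 returns) at most 3t − (t−1) of the 10 are across; that first reaches 10 at t = 5, so at least 9 crossings are needed.
The safety rule pushes this higher. Following every safe sequence of crossings, the most of the 10 that can be at the east bank as the rowboat arrives there on crossing 9 is 9 — never all 10.
So no plan with fewer than 11 crossings exists, and this one achieves 11:
1. engineer E and reactor-core E cross → the east bank.
2. engineer E crosses ← the west bank.
3. reactor-core B, reactor-core C, and reactor-core D cross → the east bank.
4. reactor-core E crosses ← the west bank.
5. engineer B, engineer C, and engineer D cross → the east bank.
6. engineer C and reactor-core C cross ← the west bank.
7. engineer A, engineer C, and engineer E cross → the east bank.
8. reactor-core B crosses ← the west bank.
9. reactor-core C and reactor-core E cross → the east bank.
10. reactor-core E crosses ← the west bank.
11. reactor-core A, reactor-core B, and reactor-core E cross → the east bank.

11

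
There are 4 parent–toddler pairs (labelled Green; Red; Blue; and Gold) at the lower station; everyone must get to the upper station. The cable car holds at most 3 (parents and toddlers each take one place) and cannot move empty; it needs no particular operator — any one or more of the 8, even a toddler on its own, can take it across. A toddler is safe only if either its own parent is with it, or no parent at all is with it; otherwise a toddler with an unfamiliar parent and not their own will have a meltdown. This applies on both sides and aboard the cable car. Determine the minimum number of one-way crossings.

9

Counting alone: each trip to the upper station takes at most 3 across and each return brings at least 1 back, so after t trips out (and t−1 returns) at most 3t − (t−1) of the 8 are across; that first reaches 8 at t = 4, so at least 7 crossings are needed.
The safety rule pushes this higher. Following every safe sequence of crossings, the most of the 8 that can be at the upper station as the cable car arrives there on crossing 7 is 7 — never all 8.
So no plan with fewer than 9 crossings exists, and this one achieves 9:
1. parent Green and toddler Green cross → the upper station.
2. parent Green crosses ← the lower station.
3. parent Green, parent Red, and toddler Red cross → the upper station.
4. parent Green and toddler Green cross ← the lower station.
5. parent Blue, parent Gold, and parent Green cross → the upper station.
6. toddler Red crosses ← the lower station.
7. toddler Green and toddler Red cross → the upper station.
8. toddler Green crosses ← the lower station.
9. toddler Blue, toddler Gold, and toddler Green cross → the upper station.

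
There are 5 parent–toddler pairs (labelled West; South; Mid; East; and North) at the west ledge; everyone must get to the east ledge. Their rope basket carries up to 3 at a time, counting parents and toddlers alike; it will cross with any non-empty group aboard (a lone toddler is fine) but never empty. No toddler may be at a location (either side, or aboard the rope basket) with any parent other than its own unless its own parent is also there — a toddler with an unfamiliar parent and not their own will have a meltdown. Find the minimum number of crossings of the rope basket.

Counting alone: each trip to the east ledge takes at most 3 across and each return brings at least 1 back, so after t trips out (and t−1 returns) at most 3t − (t−1) of the 10 are across; that first reaches 10 at t = 5, so at least 9 crossings are needed.
The safety rule pushes this higher. Following every safe sequence of crossings, the most of the 10 that can be at the east ledge as the rope basket arrives there on crossing 9 is 9 — never all 10.
So no plan with fewer than 11 crossings exists, and this one achieves 11:
1. parent West and toddler West cross → the east ledge.
2. parent West crosses ← the west ledge.
3. toddler East, toddler Mid, and toddler South cross → the east ledge.
4. toddler West crosses ← the west ledge.
5. parent East, parent Mid, and parent South cross → the east ledge.
6. parent South and toddler South cross ← the west ledge.
7. parent North, parent South, and parent West cross → the east ledge.
8. toddler Mid crosses ← the west ledge.
9. toddler South and toddler West cross → the east ledge.
10. toddler West crosses ← the west ledge.
11. toddler Mid, toddler North, and toddler West cross → the east ledge.

11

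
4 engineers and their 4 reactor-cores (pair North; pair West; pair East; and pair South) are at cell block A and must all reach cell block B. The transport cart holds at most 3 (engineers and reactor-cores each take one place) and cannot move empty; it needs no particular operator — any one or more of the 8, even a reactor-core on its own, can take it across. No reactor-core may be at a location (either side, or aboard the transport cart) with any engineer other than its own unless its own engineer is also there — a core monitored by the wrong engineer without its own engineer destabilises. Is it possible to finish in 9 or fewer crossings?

Yes — this plan uses 9 crossings (≤ 9):
1. engineer North and reactor-core North cross → cell block B.
2. engineer North crosses ← cell block A.
3. engineer North, engineer West, and reactor-core West cross → cell block B.
4. engineer North and reactor-core North cross ← cell block A.
5. engineer East, engineer North, and engineer South cross → cell block B.
6. reactor-core West crosses ← cell block A.
7. reactor-core North and reactor-core West cross → cell block B.
8. reactor-core North crosses ← cell block A.
9. reactor-core East, reactor-core North, and reactor-core South cross → cell block B.

Yes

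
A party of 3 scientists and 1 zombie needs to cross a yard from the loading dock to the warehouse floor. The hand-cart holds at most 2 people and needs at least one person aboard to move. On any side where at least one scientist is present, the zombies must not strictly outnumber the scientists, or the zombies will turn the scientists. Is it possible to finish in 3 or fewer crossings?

Counting alone: each trip to the warehouse floor takes at most 2 across and each return brings at least 1 back, so after t trips out (and t−1 returns) at most 2t − (t−1) of the 4 are across; that first reaches 4 at t = 3, so at least 5 crossings are needed.
Since 3 < 5, 3 crossings cannot be enough. (The shortest complete plan in fact takes 5:)
1. 1 scientist and 1 zombie → the warehouse floor.  (the loading dock: 2S 0Z; the warehouse floor: 1S 1Z)
2. 1 zombie ← the loading dock.  (the loading dock: 2S 1Z; the warehouse floor: 1S 0Z)
3. 1 scientist and 1 zombie → the warehouse floor.  (the loading dock: 1S 0Z; the warehouse floor: 2S 1Z)
4. 1 zombie ← the loading dock.  (the loading dock: 1S 1Z; the warehouse floor: 2S 0Z)
5. 1 scientist and 1 zombie → the warehouse floor.  (the loading dock: 0S 0Z; the warehouse floor: 3S 1Z)

No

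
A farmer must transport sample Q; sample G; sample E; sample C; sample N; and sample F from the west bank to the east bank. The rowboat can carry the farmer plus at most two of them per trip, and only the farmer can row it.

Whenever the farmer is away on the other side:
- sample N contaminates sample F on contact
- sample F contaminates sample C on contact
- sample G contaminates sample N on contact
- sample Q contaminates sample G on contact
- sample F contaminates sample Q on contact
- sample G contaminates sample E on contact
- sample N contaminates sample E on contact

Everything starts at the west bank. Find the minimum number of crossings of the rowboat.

Whatever the first load, the items left behind include a forbidden pair without the farmer. No opening move is safe, so no plan exists.

impossible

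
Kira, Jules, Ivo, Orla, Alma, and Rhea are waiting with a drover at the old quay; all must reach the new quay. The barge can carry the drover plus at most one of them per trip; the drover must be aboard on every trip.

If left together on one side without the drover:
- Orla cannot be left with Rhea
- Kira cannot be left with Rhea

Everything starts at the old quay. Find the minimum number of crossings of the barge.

Counting alone: the drover can take at most 1 across per trip to the new quay, so moving all 6 needs at least 6 loaded trips out, with a return between consecutive ones — at least 11 crossings.
The safety rule pushes this higher. Following every safe sequence of crossings, the most of the 6 that can be at the new quay as the barge arrives there on crossing 11 is 5 — never all 6.
So no plan with fewer than 13 crossings exists, and this one achieves 13:
1. Drover goes to the new quay with Rhea.
2. Drover goes back to the old quay alone.
3. Drover goes to the new quay with Kira.
4. Drover goes back to the old quay with Rhea.
5. Drover goes to the new quay with Orla.
6. Drover goes back to the old quay alone.
7. Drover goes to the new quay with Jules.
8. Drover goes back to the old quay alone.
9. Drover goes to the new quay with Ivo.
10. Drover goes back to the old quay alone.
11. Drover goes to the new quay with Alma.
12. Drover goes back to the old quay alone.
13. Drover goes to the new quay with Rhea.

13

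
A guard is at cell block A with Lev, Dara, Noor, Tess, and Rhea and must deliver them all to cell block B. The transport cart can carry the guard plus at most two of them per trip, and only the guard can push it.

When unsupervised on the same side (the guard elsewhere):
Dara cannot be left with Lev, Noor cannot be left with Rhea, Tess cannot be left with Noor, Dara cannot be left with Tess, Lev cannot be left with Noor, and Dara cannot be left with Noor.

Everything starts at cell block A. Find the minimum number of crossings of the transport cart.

Counting alone: the guard can take at most 2 across per trip to cell block B, so moving all 5 needs at least 3 loaded trips out, with a return between consecutive ones — at least 5 crossings.
The safety rule pushes this higher. Following every safe sequence of crossings, the most of the 5 that can be at cell block B as the transport cart arrives there on crossing 5 is 4 — never all 5.
So no plan with fewer than 7 crossings exists, and this one achieves 7:
1. Guard goes to cell block B with Dara and Noor.
2. Guard goes back to cell block A with Dara.
3. Guard goes to cell block B with Lev and Tess.
4. Guard goes back to cell block A with Noor.
5. Guard goes to cell block B with Dara and Rhea.
6. Guard goes back to cell block A with Dara.
7. Guard goes to cell block B with Dara and Noor.

7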